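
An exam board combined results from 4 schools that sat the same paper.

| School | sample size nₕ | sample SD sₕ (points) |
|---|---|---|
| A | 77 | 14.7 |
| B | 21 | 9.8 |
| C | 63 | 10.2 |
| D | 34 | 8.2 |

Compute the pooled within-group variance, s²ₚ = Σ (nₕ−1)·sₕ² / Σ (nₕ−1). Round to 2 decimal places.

141.43

A: (77−1)·14.7² = 76·216.09 = 16422.84
B: (21−1)·9.8² = 20·96.04 = 1920.8
C: (63−1)·10.2² = 62·104.04 = 6450.48
D: (34−1)·8.2² = 33·67.24 = 2218.92
Numerator = 27013.04; denominator = Σ(nₕ−1) = 191.
s²ₚ = 27013.04/191 = 141.4295... → 141.43.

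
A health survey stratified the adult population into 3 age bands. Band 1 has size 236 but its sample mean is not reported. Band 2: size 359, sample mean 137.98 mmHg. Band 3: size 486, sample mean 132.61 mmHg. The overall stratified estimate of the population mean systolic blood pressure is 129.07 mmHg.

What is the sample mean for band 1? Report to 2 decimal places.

108.23

N = 236 + 359 + 486 = 1081.
Overall total = μ·N = 129.07·1081 = 139524.67.
Subtract the known strata: 359·137.98 + 486·132.61 = 113983.28.
Remaining total for band 1: 139524.67 − 113983.28 = 25541.39.
Divide by its size: 25541.39 / 236 = 108.2262... → 108.23.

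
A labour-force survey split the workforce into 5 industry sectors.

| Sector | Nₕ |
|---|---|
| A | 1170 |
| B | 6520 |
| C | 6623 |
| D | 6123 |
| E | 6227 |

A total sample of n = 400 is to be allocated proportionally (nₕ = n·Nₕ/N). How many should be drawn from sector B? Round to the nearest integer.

98

N = 1170 + 6520 + 6623 + 6123 + 6227 = 26663.
n_B = 400·6520/26663 = 97.813... → 98.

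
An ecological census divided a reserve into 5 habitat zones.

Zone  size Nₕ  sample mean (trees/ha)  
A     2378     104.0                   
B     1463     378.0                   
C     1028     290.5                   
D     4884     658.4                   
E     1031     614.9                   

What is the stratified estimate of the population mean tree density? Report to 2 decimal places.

N = 10784; weights Wₕ = Nₕ/N = (0.2205, 0.1357, 0.0953, 0.4529, 0.0956).
x̄_st = Σ Wₕ·x̄ₕ = 0.2205·104.0 + 0.1357·378.0 + 0.0953·290.5 + 0.4529·658.4 + 0.0956·614.9 ≈ 458.8787...
→ 458.88.

458.88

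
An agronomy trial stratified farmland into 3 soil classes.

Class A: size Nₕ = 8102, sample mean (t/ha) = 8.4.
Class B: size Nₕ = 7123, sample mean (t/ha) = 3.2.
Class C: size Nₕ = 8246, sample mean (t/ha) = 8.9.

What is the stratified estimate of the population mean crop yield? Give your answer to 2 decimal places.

N = 8102 + 7123 + 8246 = 23471.
The stratified mean weights each stratum mean by its population share Nₕ/N.
Σ Nₕx̄ₕ = 8102·8.4 + 7123·3.2 + 8246·8.9 = 68056.8 + 22793.6 + 73389.4 = 164239.8.
Divide by N: 164239.8 / 23471 = 6.9976... → 7.00.

7.00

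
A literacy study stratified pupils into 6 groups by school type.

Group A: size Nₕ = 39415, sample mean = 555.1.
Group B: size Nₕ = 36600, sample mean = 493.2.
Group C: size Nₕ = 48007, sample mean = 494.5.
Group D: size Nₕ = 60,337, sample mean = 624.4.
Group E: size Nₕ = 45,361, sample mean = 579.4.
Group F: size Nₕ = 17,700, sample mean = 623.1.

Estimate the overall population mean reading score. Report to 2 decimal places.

560.40

x̄_st = (Σ Nₕx̄ₕ) / (Σ Nₕ) = (39415·555.1 + 36600·493.2 + 48007·494.5 + 60337·624.4 + 45361·579.4 + 17700·623.1) / 247420
= 138655304.2 / 247420 = 560.4046... → 560.40.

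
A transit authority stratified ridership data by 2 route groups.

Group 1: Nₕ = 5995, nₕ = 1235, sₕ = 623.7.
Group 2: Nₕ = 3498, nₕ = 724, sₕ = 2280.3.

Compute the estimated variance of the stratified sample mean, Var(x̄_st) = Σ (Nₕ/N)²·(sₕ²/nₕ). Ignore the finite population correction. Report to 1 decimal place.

N = 9493. Term for each stratum: Wₕ²sₕ²/nₕ.
Var(x̄_st) = 125.6192 + 975.1649 = 1100.7841 → 1100.8.

1100.8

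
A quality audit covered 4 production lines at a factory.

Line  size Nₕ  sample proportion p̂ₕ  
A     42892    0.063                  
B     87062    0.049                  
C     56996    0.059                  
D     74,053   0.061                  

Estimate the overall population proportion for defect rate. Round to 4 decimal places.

0.0569

N = 42892 + 87062 + 56996 + 74053 = 261003.
Overall proportion = Σ (Nₕ/N)·p̂ₕ.
Σ Nₕp̂ₕ = 2702.196 + 4266.038 + 3362.764 + 4517.233 = 14848.231.
14848.231 / 261003 = 0.056889... → 0.0569.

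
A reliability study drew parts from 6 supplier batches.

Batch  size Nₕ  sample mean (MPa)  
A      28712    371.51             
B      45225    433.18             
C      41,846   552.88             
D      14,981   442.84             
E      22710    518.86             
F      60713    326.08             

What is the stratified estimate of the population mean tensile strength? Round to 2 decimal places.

N = 214187; weights Wₕ = Nₕ/N = (0.1341, 0.2111, 0.1954, 0.0699, 0.1060, 0.2835).
x̄_st = Σ Wₕ·x̄ₕ = 0.1341·371.51 + 0.2111·433.18 + 0.1954·552.88 + 0.0699·442.84 + 0.1060·518.86 + 0.2835·326.08 ≈ 427.7009...
→ 427.70.

427.70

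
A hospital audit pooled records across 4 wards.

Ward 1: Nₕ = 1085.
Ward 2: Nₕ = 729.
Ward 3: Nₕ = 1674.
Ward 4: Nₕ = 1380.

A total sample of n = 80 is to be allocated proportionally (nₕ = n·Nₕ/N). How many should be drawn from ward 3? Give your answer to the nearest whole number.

28

Share of ward 3 = 1674/4868 = 0.34388.
Allocate 80 × 0.34388 = 27.510... → 28.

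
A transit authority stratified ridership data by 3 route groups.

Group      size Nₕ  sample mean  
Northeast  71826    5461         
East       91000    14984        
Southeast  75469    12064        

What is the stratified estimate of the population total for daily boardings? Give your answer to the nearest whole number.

Northeast: 71826·5461 = 392241786
East: 91000·14984 = 1363544000
Southeast: 75469·12064 = 910458016
τ̂ = Σ Nₕx̄ₕ = 2666243802.

2666243802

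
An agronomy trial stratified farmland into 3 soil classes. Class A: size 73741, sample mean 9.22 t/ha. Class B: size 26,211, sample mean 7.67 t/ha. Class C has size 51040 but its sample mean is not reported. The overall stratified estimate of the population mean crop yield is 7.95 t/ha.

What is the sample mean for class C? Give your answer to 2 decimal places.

N = 73741 + 26211 + 51040 = 150992.
Overall total = μ·N = 7.95·150992 = 1200386.4.
Subtract the known strata: 73741·9.22 + 26211·7.67 = 880930.39.
Remaining total for class C: 1200386.4 − 880930.39 = 319456.01.
Divide by its size: 319456.01 / 51040 = 6.2589... → 6.26.

6.26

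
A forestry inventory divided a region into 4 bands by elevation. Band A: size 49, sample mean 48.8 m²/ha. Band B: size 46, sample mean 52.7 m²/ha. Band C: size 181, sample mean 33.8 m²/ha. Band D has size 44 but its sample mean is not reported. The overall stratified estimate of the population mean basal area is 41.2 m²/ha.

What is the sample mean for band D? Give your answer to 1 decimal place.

51.2

N = 49 + 46 + 181 + 44 = 320.
Overall total = μ·N = 41.2·320 = 13184.
Subtract the known strata: 49·48.8 + 46·52.7 + 181·33.8 = 10933.2.
Remaining total for band D: 13184 − 10933.2 = 2250.8.
Divide by its size: 2250.8 / 44 = 51.155... → 51.2.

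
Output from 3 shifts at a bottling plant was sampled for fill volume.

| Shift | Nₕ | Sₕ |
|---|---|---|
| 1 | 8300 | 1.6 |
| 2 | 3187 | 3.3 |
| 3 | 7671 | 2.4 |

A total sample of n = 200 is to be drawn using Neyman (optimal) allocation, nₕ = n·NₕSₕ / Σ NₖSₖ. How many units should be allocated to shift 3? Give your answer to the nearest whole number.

87

Σ NₕSₕ = 8300·1.6 + 3187·3.3 + 7671·2.4 = 42207.5.
Share for 3: 18410.4/42207.5 = 0.43619.
n_3 = 200 × 0.43619 = 87.238... → 87.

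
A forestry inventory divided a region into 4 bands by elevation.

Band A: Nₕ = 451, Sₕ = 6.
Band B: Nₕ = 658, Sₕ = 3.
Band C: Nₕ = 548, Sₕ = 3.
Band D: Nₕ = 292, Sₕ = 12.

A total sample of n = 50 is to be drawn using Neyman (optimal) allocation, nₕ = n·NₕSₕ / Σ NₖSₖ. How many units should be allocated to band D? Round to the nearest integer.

18

A: NₕSₕ = 451·6 = 2706
B: NₕSₕ = 658·3 = 1974
C: NₕSₕ = 548·3 = 1644
D: NₕSₕ = 292·12 = 3504
Σ NₕSₕ = 9828.
n_D = 50·3504/9828 = 17.827... → 18.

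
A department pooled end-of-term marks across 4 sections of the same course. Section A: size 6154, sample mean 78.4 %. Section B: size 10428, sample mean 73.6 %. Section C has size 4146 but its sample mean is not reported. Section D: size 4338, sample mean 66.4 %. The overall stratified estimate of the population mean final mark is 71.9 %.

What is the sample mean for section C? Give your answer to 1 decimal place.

N = 6154 + 10428 + 4146 + 4338 = 25066.
Overall total = μ·N = 71.9·25066 = 1802245.4.
Subtract the known strata: 6154·78.4 + 10428·73.6 + 4338·66.4 = 1538017.6.
Remaining total for section C: 1802245.4 − 1538017.6 = 264227.8.
Divide by its size: 264227.8 / 4146 = 63.731... → 63.7.

63.7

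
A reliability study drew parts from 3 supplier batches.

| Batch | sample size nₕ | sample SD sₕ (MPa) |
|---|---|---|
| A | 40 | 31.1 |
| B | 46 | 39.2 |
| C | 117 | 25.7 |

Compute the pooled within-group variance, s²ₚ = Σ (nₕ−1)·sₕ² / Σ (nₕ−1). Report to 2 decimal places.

A: (40−1)·31.1² = 39·967.21 = 37721.19
B: (46−1)·39.2² = 45·1536.64 = 69148.8
C: (117−1)·25.7² = 116·660.49 = 76616.84
Numerator = 183486.83; denominator = Σ(nₕ−1) = 200.
s²ₚ = 183486.83/200 = 917.4342... → 917.43.

917.43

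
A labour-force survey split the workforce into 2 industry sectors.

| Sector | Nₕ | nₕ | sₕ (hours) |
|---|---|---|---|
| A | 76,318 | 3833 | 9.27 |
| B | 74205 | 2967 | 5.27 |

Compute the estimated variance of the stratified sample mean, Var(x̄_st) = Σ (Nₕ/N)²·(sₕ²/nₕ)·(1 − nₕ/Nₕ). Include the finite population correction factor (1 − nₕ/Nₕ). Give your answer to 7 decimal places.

N = 150523; Wₕ = Nₕ/N.
sector A: (76318/150523)²·9.27²/3833·(1 − 3833/76318) = 0.0054738141
sector B: (74205/150523)²·5.27²/2967·(1 − 2967/74205) = 0.0021839508
Sum = 0.0076577648 → 0.0076578.

0.0076578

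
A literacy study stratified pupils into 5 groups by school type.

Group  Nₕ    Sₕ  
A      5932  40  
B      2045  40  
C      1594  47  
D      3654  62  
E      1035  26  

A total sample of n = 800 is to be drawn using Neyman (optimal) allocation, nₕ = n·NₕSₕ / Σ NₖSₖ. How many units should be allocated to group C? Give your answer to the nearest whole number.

Σ NₕSₕ = 5932·40 + 2045·40 + 1594·47 + 3654·62 + 1035·26 = 647456.
Share for C: 74918/647456 = 0.11571.
n_C = 800 × 0.11571 = 92.569... → 93.

93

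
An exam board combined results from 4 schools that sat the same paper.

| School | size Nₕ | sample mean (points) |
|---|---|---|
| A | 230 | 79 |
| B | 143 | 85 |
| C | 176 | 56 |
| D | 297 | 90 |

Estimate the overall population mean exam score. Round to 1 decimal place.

x̄_st = (Σ Nₕx̄ₕ) / (Σ Nₕ) = (230·79 + 143·85 + 176·56 + 297·90) / 846
= 66911 / 846 = 79.091... → 79.1.

79.1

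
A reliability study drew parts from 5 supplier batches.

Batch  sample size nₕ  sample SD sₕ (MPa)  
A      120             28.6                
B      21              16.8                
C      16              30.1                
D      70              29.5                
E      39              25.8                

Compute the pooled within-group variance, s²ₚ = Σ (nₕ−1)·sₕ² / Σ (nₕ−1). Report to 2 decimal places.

Degrees of freedom: 119 + 20 + 15 + 69 + 38 = 261.
Σ(nₕ−1)sₕ² = 119·817.96 + 20·282.24 + 15·906.01 + 69·870.25 + 38·665.64 = 201913.76.
s²ₚ = 201913.76 / 261 = 773.6159... → 773.62.

773.62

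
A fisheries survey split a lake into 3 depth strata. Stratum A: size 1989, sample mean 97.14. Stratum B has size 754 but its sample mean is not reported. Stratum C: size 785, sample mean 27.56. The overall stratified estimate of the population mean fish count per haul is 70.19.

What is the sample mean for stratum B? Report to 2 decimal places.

N = 1989 + 754 + 785 = 3528.
Overall total = μ·N = 70.19·3528 = 247630.32.
Subtract the known strata: 1989·97.14 + 785·27.56 = 214846.06.
Remaining total for stratum B: 247630.32 − 214846.06 = 32784.26.
Divide by its size: 32784.26 / 754 = 43.4805... → 43.48.

43.48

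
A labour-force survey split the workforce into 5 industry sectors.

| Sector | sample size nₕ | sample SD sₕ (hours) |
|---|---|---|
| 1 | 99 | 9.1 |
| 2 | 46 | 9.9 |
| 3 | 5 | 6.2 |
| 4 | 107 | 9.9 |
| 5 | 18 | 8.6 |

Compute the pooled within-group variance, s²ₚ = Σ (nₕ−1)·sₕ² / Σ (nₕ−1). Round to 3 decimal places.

90.096

Degrees of freedom: 98 + 45 + 4 + 106 + 17 = 270.
Σ(nₕ−1)sₕ² = 98·82.81 + 45·98.01 + 4·38.44 + 106·98.01 + 17·73.96 = 24325.97.
s²ₚ = 24325.97 / 270 = 90.09619... → 90.096.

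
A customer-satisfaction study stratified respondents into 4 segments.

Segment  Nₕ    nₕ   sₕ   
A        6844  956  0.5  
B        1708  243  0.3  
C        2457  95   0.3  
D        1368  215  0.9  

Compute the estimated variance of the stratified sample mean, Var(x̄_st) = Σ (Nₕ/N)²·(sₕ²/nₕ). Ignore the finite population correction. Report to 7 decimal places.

0.0001704

N = 12377. Term for each stratum: Wₕ²sₕ²/nₕ.
Var(x̄_st) = 0.0000799597 + 0.0000070531 + 0.0000373335 + 0.0000460244 = 0.0001703707 → 0.0001704.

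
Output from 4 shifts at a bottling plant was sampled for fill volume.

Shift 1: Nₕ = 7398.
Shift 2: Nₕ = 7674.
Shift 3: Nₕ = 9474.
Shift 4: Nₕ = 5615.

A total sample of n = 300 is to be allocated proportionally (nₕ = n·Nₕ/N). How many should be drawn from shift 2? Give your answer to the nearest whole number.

Share of shift 2 = 7674/30161 = 0.25443.
Allocate 300 × 0.25443 = 76.330... → 76.

76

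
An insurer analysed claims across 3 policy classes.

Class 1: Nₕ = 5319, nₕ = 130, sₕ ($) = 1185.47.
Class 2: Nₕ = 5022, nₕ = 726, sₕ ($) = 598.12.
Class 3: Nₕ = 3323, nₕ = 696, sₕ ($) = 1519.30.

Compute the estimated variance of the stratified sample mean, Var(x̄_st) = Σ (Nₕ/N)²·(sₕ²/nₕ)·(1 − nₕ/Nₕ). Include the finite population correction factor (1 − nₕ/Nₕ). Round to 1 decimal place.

N = 13664; Wₕ = Nₕ/N.
class 1: (5319/13664)²·1185.47²/130·(1 − 130/5319) = 1598.0698
class 2: (5022/13664)²·598.12²/726·(1 − 726/5022) = 56.9410
class 3: (3323/13664)²·1519.30²/696·(1 − 696/3323) = 155.0646
Sum = 1810.0754 → 1810.1.

1810.1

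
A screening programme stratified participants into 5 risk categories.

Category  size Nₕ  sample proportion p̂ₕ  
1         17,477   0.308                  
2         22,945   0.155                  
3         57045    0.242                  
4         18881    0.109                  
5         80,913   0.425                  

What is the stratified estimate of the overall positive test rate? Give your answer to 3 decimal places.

0.300

N = 17477 + 22945 + 57045 + 18881 + 80913 = 197261.
Overall proportion = Σ (Nₕ/N)·p̂ₕ.
Σ Nₕp̂ₕ = 5382.916 + 3556.475 + 13804.89 + 2058.029 + 34388.025 = 59190.335.
59190.335 / 197261 = 0.30006... → 0.300.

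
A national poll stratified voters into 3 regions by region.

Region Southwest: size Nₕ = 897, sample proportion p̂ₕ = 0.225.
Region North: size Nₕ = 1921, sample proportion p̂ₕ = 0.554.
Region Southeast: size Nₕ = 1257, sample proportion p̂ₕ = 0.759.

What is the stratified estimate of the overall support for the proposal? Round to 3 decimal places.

0.545

N = 897 + 1921 + 1257 = 4075.
Overall proportion = Σ (Nₕ/N)·p̂ₕ.
Σ Nₕp̂ₕ = 201.825 + 1064.234 + 954.063 = 2220.122.
2220.122 / 4075 = 0.54482... → 0.545.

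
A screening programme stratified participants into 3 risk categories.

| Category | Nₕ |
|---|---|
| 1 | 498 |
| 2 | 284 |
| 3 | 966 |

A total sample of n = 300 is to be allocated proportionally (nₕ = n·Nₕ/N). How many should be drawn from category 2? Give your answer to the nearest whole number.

N = 498 + 284 + 966 = 1748.
n_2 = 300·284/1748 = 48.741... → 49.

49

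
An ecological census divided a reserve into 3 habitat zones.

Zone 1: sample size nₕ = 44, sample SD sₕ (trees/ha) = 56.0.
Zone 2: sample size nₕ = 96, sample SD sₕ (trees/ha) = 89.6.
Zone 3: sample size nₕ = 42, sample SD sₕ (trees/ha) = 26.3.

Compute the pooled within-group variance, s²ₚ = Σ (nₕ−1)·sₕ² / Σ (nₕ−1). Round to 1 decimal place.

1: (44−1)·56.0² = 43·3136 = 134848
2: (96−1)·89.6² = 95·8028.16 = 762675.2
3: (42−1)·26.3² = 41·691.69 = 28359.29
Numerator = 925882.49; denominator = Σ(nₕ−1) = 179.
s²ₚ = 925882.49/179 = 5172.528... → 5172.5.

5172.5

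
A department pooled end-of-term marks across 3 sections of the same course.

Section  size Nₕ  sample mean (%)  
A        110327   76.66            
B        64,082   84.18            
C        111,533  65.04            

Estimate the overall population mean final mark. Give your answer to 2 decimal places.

N = 285942; weights Wₕ = Nₕ/N = (0.3858, 0.2241, 0.3901).
x̄_st = Σ Wₕ·x̄ₕ = 0.3858·76.66 + 0.2241·84.18 + 0.3901·65.04 ≈ 73.8129...
→ 73.81.

73.81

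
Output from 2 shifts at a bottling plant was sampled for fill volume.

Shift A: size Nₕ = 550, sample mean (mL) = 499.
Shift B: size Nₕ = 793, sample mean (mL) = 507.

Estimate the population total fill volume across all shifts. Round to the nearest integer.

676501

Estimate total by summing Nₕ·x̄ₕ over strata.
550·499 + 793·507 = 274450 + 402051 = 676501.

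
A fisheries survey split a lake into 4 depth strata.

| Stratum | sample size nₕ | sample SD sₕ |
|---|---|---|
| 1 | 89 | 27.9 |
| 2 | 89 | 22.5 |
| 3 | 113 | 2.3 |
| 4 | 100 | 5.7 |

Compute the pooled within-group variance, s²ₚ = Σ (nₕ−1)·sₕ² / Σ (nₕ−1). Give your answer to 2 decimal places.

Degrees of freedom: 88 + 88 + 112 + 99 = 387.
Σ(nₕ−1)sₕ² = 88·778.41 + 88·506.25 + 112·5.29 + 99·32.49 = 116859.07.
s²ₚ = 116859.07 / 387 = 301.9614... → 301.96.

301.96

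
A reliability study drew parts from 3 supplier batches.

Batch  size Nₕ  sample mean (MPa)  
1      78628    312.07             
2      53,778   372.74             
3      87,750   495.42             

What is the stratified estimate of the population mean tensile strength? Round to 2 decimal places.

399.97

N = 220156; weights Wₕ = Nₕ/N = (0.3571, 0.2443, 0.3986).
x̄_st = Σ Wₕ·x̄ₕ = 0.3571·312.07 + 0.2443·372.74 + 0.3986·495.42 ≈ 399.9698...
→ 399.97.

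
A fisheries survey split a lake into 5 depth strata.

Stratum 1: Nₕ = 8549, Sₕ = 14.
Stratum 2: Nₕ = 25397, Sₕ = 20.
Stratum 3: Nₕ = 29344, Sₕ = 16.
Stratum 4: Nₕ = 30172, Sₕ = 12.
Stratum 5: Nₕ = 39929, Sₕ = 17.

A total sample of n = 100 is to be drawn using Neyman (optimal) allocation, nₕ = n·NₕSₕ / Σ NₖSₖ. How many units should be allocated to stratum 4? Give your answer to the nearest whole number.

Σ NₕSₕ = 8549·14 + 25397·20 + 29344·16 + 30172·12 + 39929·17 = 2137987.
Share for 4: 362064/2137987 = 0.16935.
n_4 = 100 × 0.16935 = 16.935... → 17.

17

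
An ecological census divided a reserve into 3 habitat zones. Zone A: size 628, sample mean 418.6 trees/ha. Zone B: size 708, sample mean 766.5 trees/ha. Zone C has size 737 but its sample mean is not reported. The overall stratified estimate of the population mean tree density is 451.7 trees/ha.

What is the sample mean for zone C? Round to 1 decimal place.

177.5

N = 628 + 708 + 737 = 2073.
Overall total = μ·N = 451.7·2073 = 936374.1.
Subtract the known strata: 628·418.6 + 708·766.5 = 805562.8.
Remaining total for zone C: 936374.1 − 805562.8 = 130811.3.
Divide by its size: 130811.3 / 737 = 177.492... → 177.5.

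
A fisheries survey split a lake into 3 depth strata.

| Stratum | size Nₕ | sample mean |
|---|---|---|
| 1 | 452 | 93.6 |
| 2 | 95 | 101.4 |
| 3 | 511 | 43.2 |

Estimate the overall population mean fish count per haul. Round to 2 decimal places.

69.96

N = 1058; weights Wₕ = Nₕ/N = (0.4272, 0.0898, 0.4830).
x̄_st = Σ Wₕ·x̄ₕ = 0.4272·93.6 + 0.0898·101.4 + 0.4830·43.2 ≈ 69.9578...
→ 69.96.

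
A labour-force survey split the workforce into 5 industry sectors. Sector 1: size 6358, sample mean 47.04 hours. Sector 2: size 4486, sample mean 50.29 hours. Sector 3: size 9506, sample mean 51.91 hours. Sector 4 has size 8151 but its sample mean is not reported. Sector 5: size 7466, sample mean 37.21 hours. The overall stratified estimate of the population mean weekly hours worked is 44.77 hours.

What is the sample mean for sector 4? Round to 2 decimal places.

N = 6358 + 4486 + 9506 + 8151 + 7466 = 35967.
Overall total = μ·N = 44.77·35967 = 1610242.59.
Subtract the known strata: 6358·47.04 + 4486·50.29 + 9506·51.91 + 7466·37.21 = 1295947.58.
Remaining total for sector 4: 1610242.59 − 1295947.58 = 314295.01.
Divide by its size: 314295.01 / 8151 = 38.5591... → 38.56.

38.56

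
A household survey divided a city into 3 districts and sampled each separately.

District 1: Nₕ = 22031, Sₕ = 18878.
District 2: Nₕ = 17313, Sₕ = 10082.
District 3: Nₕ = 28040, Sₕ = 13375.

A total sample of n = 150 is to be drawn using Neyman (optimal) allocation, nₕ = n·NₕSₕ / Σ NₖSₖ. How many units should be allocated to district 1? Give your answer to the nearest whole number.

65

Σ NₕSₕ = 22031·18878 + 17313·10082 + 28040·13375 = 965485884.
Share for 1: 415901218/965485884 = 0.43077.
n_1 = 150 × 0.43077 = 64.615... → 65.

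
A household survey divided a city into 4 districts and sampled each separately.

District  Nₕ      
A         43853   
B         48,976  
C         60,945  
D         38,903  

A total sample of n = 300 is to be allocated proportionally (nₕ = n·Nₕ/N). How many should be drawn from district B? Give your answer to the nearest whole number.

N = 43853 + 48976 + 60945 + 38903 = 192677.
n_B = 300·48976/192677 = 76.256... → 76.

76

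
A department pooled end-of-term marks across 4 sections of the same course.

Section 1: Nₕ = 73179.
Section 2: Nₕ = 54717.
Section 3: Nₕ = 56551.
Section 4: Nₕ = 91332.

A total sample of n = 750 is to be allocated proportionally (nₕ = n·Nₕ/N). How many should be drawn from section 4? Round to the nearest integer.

248

Share of section 4 = 91332/275779 = 0.33118.
Allocate 750 × 0.33118 = 248.384... → 248.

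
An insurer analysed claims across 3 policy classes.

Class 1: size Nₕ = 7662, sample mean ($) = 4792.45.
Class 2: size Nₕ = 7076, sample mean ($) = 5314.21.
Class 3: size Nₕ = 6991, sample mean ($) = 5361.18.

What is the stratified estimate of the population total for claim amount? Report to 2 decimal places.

1: 7662·4792.45 = 36719751.9
2: 7076·5314.21 = 37603349.96
3: 6991·5361.18 = 37480009.38
τ̂ = Σ Nₕx̄ₕ = 111803111.24.

111803111.24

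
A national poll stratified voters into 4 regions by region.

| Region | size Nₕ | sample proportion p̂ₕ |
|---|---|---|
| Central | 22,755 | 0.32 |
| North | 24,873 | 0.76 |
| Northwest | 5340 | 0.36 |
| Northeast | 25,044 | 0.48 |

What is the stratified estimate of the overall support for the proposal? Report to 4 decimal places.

N = 22755 + 24873 + 5340 + 25044 = 78012.
Overall proportion = Σ (Nₕ/N)·p̂ₕ.
Σ Nₕp̂ₕ = 7281.6 + 18903.48 + 1922.4 + 12021.12 = 40128.6.
40128.6 / 78012 = 0.514390... → 0.5144.

0.5144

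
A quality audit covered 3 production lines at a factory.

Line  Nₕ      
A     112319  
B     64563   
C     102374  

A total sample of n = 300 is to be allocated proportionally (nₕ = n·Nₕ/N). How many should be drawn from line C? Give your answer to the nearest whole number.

110

N = 112319 + 64563 + 102374 = 279256.
n_C = 300·102374/279256 = 109.979... → 110.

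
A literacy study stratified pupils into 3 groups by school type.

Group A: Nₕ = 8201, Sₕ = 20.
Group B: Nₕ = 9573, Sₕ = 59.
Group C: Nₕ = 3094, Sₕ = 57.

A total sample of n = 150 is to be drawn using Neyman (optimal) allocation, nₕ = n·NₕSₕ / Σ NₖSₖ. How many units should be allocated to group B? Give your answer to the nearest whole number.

94

A: NₕSₕ = 8201·20 = 164020
B: NₕSₕ = 9573·59 = 564807
C: NₕSₕ = 3094·57 = 176358
Σ NₕSₕ = 905185.
n_B = 150·564807/905185 = 93.595... → 94.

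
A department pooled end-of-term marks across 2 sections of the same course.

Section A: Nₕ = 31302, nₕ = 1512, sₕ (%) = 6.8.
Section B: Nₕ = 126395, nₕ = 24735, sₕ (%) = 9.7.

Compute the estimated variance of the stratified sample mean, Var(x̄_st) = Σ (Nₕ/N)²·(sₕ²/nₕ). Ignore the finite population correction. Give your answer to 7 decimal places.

N = 157697; Wₕ = Nₕ/N.
section A: (31302/157697)²·6.8²/1512 = 0.0012049342
section B: (126395/157697)²·9.7²/24735 = 0.0024436808
Sum = 0.0036486151 → 0.0036486.

0.0036486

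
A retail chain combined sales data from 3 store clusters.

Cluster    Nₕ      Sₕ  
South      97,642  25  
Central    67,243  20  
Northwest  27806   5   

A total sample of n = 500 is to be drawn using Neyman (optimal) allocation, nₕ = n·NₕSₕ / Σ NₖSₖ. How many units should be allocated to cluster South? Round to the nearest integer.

Σ NₕSₕ = 97642·25 + 67243·20 + 27806·5 = 3924940.
Share for South: 2441050/3924940 = 0.62193.
n_South = 500 × 0.62193 = 310.967... → 311.

311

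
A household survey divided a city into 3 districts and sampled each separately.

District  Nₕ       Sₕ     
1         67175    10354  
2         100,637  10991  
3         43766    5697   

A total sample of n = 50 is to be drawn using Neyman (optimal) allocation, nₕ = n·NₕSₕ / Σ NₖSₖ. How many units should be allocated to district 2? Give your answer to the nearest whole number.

27

Σ NₕSₕ = 67175·10354 + 100637·10991 + 43766·5697 = 2050966119.
Share for 2: 1106101267/2050966119 = 0.53931.
n_2 = 50 × 0.53931 = 26.965... → 27.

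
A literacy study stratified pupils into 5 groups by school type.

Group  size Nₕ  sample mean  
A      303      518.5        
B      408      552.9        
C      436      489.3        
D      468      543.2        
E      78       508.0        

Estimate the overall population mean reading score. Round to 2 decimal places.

N = 303 + 408 + 436 + 468 + 78 = 1693.
The stratified mean weights each stratum mean by its population share Nₕ/N.
Σ Nₕx̄ₕ = 303·518.5 + 408·552.9 + 436·489.3 + 468·543.2 + 78·508.0 = 157105.5 + 225583.2 + 213334.8 + 254217.6 + 39624 = 889865.1.
Divide by N: 889865.1 / 1693 = 525.6144... → 525.61.

525.61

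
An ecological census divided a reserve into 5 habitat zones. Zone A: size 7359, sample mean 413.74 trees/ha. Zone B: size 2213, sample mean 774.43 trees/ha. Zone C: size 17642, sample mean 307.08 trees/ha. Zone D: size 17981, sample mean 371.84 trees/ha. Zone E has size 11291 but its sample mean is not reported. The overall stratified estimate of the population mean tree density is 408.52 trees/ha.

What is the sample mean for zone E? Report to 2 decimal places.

550.31

N = 7359 + 2213 + 17642 + 17981 + 11291 = 56486.
Overall total = μ·N = 408.52·56486 = 23075660.72.
Subtract the known strata: 7359·413.74 + 2213·774.43 + 17642·307.08 + 17981·371.84 = 16862086.65.
Remaining total for zone E: 23075660.72 − 16862086.65 = 6213574.07.
Divide by its size: 6213574.07 / 11291 = 550.3121... → 550.31.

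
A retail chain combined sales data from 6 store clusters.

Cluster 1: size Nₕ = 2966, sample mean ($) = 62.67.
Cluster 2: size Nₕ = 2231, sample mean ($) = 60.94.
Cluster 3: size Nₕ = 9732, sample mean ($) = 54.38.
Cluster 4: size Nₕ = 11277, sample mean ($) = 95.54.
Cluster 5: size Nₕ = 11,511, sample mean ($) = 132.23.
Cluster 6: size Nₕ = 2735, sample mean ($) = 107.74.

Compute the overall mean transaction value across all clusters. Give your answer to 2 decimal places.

x̄_st = (Σ Nₕx̄ₕ) / (Σ Nₕ) = (2966·62.67 + 2231·60.94 + 9732·54.38 + 11277·95.54 + 11511·132.23 + 2735·107.74) / 40452
= 3745235.53 / 40452 = 92.5847... → 92.58.

92.58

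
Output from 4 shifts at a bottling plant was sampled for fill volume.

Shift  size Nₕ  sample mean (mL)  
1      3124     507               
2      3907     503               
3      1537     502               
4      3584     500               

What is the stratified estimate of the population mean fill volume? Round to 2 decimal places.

N = 12152; weights Wₕ = Nₕ/N = (0.2571, 0.3215, 0.1265, 0.2949).
x̄_st = Σ Wₕ·x̄ₕ = 0.2571·507 + 0.3215·503 + 0.1265·502 + 0.2949·500 ≈ 503.0170...
→ 503.02.

503.02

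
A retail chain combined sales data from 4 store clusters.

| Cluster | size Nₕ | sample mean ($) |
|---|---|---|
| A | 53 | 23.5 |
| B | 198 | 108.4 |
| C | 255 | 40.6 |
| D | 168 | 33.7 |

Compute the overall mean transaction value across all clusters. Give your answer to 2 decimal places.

57.45

N = 53 + 198 + 255 + 168 = 674.
Overall mean = Σ (Nₕ/N)·x̄ₕ — weight by population share, not a simple average.
Σ Nₕx̄ₕ = 53·23.5 + 198·108.4 + 255·40.6 + 168·33.7 = 1245.5 + 21463.2 + 10353 + 5661.6 = 38723.3.
Divide by N: 38723.3 / 674 = 57.4530... → 57.45.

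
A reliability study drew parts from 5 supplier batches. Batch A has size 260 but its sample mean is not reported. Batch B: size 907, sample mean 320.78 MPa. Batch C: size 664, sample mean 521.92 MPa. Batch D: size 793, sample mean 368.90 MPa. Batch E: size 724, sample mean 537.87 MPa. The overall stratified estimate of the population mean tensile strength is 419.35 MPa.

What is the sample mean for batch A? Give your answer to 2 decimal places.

N = 260 + 907 + 664 + 793 + 724 = 3348.
Overall total = μ·N = 419.35·3348 = 1403983.8.
Subtract the known strata: 907·320.78 + 664·521.92 + 793·368.90 + 724·537.87 = 1319457.92.
Remaining total for batch A: 1403983.8 − 1319457.92 = 84525.88.
Divide by its size: 84525.88 / 260 = 325.0995... → 325.10.

325.10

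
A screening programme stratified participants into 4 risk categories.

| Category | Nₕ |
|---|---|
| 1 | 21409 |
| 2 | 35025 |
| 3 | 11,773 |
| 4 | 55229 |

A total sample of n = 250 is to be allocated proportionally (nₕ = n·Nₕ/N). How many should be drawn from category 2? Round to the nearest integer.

N = 21409 + 35025 + 11773 + 55229 = 123436.
n_2 = 250·35025/123436 = 70.938... → 71.

71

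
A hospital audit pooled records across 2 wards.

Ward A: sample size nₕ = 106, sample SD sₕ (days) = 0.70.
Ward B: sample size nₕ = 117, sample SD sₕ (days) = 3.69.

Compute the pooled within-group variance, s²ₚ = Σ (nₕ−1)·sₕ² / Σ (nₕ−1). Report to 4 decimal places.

7.3797

A: (106−1)·0.70² = 105·0.49 = 51.45
B: (117−1)·3.69² = 116·13.6161 = 1579.4676
Numerator = 1630.9176; denominator = Σ(nₕ−1) = 221.
s²ₚ = 1630.9176/221 = 7.379718... → 7.3797.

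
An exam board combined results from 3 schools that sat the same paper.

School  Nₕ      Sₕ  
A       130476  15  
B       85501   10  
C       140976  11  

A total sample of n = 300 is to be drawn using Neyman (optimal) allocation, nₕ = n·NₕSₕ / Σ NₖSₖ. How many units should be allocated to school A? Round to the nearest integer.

Σ NₕSₕ = 130476·15 + 85501·10 + 140976·11 = 4362886.
Share for A: 1957140/4362886 = 0.44859.
n_A = 300 × 0.44859 = 134.577... → 135.

135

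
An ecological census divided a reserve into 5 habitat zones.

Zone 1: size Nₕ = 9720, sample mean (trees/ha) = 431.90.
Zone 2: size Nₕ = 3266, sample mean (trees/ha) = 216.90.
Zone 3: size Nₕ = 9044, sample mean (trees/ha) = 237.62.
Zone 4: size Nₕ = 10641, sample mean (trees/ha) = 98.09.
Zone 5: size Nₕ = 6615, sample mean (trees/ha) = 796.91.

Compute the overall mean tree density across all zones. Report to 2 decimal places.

340.35

N = 39286; weights Wₕ = Nₕ/N = (0.2474, 0.0831, 0.2302, 0.2709, 0.1684).
x̄_st = Σ Wₕ·x̄ₕ = 0.2474·431.90 + 0.0831·216.90 + 0.2302·237.62 + 0.2709·98.09 + 0.1684·796.91 ≈ 340.3460...
→ 340.35.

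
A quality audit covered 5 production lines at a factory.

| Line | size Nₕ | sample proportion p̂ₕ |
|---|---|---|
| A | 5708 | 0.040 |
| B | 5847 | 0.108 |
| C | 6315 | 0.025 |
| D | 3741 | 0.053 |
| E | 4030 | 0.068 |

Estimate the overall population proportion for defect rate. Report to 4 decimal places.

Wₕ = Nₕ/N with N = 25641: 0.2226, 0.2280, 0.2463, 0.1459, 0.1572.
p̂_st = 0.2226·0.040 + 0.2280·0.108 + 0.2463·0.025 + 0.1459·0.053 + 0.1572·0.068 ≈ 0.058109... → 0.0581.

0.0581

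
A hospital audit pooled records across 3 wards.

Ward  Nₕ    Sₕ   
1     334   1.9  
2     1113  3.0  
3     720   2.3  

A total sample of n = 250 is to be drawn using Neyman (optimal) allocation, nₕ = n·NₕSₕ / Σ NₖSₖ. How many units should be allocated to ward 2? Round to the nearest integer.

148

Σ NₕSₕ = 334·1.9 + 1113·3.0 + 720·2.3 = 5629.6.
Share for 2: 3339/5629.6 = 0.59311.
n_2 = 250 × 0.59311 = 148.279... → 148.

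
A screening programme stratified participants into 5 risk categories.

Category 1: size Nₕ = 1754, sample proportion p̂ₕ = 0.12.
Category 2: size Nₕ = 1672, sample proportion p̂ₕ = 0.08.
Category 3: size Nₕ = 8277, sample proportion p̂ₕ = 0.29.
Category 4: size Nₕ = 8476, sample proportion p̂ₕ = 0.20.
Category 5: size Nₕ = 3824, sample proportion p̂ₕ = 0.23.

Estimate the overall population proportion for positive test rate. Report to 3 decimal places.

0.222

N = 1754 + 1672 + 8277 + 8476 + 3824 = 24003.
Overall proportion = Σ (Nₕ/N)·p̂ₕ.
Σ Nₕp̂ₕ = 210.48 + 133.76 + 2400.33 + 1695.2 + 879.52 = 5319.29.
5319.29 / 24003 = 0.22161... → 0.222.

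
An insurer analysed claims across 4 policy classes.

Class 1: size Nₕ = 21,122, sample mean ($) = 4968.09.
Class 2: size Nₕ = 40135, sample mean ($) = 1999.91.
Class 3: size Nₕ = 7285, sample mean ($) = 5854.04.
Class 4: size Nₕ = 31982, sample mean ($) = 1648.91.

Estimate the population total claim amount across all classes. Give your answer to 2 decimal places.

280584505.85

1: 21122·4968.09 = 104935996.98
2: 40135·1999.91 = 80266387.85
3: 7285·5854.04 = 42646681.4
4: 31982·1648.91 = 52735439.62
τ̂ = Σ Nₕx̄ₕ = 280584505.85.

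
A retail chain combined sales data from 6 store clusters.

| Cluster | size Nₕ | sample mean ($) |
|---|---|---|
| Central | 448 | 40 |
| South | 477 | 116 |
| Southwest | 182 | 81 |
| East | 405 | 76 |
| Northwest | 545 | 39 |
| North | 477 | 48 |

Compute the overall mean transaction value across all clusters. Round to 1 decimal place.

64.3

N = 448 + 477 + 182 + 405 + 545 + 477 = 2534.
Weight each subgroup mean by Nₕ/N and sum.
Σ Nₕx̄ₕ = 448·40 + 477·116 + 182·81 + 405·76 + 545·39 + 477·48 = 17920 + 55332 + 14742 + 30780 + 21255 + 22896 = 162925.
Divide by N: 162925 / 2534 = 64.296... → 64.3.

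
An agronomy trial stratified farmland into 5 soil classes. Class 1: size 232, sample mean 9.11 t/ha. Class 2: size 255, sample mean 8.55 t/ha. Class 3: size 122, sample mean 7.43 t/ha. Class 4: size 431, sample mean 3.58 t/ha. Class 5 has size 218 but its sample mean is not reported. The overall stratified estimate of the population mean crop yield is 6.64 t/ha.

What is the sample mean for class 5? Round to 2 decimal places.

7.38

Σ Nₕx̄ₕ = N·μ, so 218·x̄_5 = 1258·6.64 − (232·9.11 + 255·8.55 + 122·7.43 + 431·3.58).
= 8353.12 − 6743.21 = 1609.91.
x̄_5 = 1609.91 / 218 = 7.3849... → 7.38.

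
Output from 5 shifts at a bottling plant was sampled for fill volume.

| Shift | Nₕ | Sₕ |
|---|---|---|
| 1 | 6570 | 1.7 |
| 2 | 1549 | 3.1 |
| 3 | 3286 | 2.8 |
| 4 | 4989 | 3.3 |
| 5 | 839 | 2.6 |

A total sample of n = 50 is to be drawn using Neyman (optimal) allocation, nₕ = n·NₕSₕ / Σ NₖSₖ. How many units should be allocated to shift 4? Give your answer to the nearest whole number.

19

Σ NₕSₕ = 6570·1.7 + 1549·3.1 + 3286·2.8 + 4989·3.3 + 839·2.6 = 43816.8.
Share for 4: 16463.7/43816.8 = 0.37574.
n_4 = 50 × 0.37574 = 18.787... → 19.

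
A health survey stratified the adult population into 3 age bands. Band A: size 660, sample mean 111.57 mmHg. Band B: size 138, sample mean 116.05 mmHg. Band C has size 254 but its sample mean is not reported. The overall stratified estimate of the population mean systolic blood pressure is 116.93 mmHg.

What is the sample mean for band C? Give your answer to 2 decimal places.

131.34

N = 660 + 138 + 254 = 1052.
Overall total = μ·N = 116.93·1052 = 123010.36.
Subtract the known strata: 660·111.57 + 138·116.05 = 89651.1.
Remaining total for band C: 123010.36 − 89651.1 = 33359.26.
Divide by its size: 33359.26 / 254 = 131.3357... → 131.34.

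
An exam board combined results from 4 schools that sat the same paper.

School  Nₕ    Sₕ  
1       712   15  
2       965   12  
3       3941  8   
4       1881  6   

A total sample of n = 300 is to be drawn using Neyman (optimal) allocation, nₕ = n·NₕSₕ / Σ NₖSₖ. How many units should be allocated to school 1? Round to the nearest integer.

49

Σ NₕSₕ = 712·15 + 965·12 + 3941·8 + 1881·6 = 65074.
Share for 1: 10680/65074 = 0.16412.
n_1 = 300 × 0.16412 = 49.236... → 49.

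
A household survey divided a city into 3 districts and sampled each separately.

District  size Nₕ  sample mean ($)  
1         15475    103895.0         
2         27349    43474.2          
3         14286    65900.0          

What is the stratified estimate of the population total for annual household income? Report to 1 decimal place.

Population total = Σ Nₕ·x̄ₕ (each stratum's size times its mean).
15475·103895.0 + 27349·43474.2 + 14286·65900.0 = 1607775125 + 1188975895.8 + 941447400 = 3738198420.8.

3738198420.8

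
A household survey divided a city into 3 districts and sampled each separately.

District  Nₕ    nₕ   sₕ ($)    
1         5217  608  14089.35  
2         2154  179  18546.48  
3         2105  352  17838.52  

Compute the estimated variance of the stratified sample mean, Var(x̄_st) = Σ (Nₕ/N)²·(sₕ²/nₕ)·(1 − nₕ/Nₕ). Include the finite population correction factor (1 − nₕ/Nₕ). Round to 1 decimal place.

N = 9476; Wₕ = Nₕ/N.
district 1: (5217/9476)²·14089.35²/608·(1 − 608/5217) = 87429.0535
district 2: (2154/9476)²·18546.48²/179·(1 − 179/2154) = 91040.0851
district 3: (2105/9476)²·17838.52²/352·(1 − 352/2105) = 37150.0060
Sum = 215619.1446 → 215619.1.

215619.1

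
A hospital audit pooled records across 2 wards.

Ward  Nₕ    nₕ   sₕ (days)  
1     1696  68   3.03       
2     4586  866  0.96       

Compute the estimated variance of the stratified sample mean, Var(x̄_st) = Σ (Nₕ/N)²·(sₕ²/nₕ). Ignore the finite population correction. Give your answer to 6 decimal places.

N = 6282; Wₕ = Nₕ/N.
ward 1: (1696/6282)²·3.03²/68 = 0.009840840
ward 2: (4586/6282)²·0.96²/866 = 0.000567149
Sum = 0.010407989 → 0.010408.

0.010408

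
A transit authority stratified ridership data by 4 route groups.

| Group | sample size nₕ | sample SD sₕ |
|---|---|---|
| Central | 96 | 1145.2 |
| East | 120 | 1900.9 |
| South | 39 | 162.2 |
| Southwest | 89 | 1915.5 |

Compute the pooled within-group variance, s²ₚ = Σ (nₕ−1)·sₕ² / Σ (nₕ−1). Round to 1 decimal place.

2583741.3

Central: (96−1)·1145.2² = 95·1311483.04 = 124590888.8
East: (120−1)·1900.9² = 119·3613420.81 = 429997076.39
South: (39−1)·162.2² = 38·26308.84 = 999735.92
Southwest: (89−1)·1915.5² = 88·3669140.25 = 322884342
Numerator = 878472043.11; denominator = Σ(nₕ−1) = 340.
s²ₚ = 878472043.11/340 = 2583741.303... → 2583741.3.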